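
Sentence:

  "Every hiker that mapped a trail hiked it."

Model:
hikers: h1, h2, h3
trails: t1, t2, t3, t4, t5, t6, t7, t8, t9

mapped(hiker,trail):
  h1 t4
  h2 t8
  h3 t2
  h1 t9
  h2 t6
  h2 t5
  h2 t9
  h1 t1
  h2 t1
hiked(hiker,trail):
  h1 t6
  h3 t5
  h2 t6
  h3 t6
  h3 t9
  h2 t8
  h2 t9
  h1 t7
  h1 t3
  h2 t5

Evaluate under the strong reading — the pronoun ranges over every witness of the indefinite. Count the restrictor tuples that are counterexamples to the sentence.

"it" takes "a trail" as antecedent — a donkey pronoun bound across the clause boundary.
Strong reading: for every (h,t) with mapped(h,t), hiked(h,t).
Restrictor pairs: (h1,t1) ✗  (h1,t4) ✗  (h1,t9) ✗  (h2,t1) ✗  (h2,t5) ✓  (h2,t6) ✓  (h2,t8) ✓  (h2,t9) ✓  (h3,t2) ✗
Counterexamples (restrictor pairs failing the scope): 5.

5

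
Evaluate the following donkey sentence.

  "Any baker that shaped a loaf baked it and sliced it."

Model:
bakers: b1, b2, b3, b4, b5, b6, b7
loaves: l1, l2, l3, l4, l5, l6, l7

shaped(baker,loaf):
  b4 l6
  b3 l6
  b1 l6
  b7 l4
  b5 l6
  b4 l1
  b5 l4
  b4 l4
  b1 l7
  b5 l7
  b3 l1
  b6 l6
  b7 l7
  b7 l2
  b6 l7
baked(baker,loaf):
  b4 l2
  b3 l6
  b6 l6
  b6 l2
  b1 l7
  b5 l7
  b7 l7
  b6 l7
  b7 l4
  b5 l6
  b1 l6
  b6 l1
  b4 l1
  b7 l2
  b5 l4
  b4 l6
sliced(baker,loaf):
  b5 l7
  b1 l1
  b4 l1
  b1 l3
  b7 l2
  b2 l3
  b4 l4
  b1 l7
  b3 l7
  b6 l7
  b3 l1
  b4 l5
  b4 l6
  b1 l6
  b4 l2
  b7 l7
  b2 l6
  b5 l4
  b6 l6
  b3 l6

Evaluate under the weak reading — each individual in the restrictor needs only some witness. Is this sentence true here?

"it" takes "a loaf" as antecedent — a donkey pronoun bound across the clause boundary.
Weak reading: every baker b with some shaped-loaf has at least one shaped-loaf l such that baked(b,l) ∧ sliced(b,l).
Per baker: b1:✓  b3:✓  b4:✓  b5:✓  b6:✓  b7:✓
Every baker in the restrictor has a witness.

True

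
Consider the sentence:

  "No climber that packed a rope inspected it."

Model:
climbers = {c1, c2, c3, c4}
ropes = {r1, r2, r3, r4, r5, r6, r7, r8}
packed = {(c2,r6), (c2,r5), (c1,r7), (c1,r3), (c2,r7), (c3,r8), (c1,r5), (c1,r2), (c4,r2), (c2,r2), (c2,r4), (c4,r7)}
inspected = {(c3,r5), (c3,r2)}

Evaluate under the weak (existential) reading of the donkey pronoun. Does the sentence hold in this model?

True

"it" takes "a rope" as antecedent — a donkey pronoun bound across the clause boundary.
Truth condition: for no (c,r) with packed(c,r) does inspected(c,r) hold.
Restrictor pairs — does the scope hold? (c1,r2):fails  (c1,r3):fails  (c1,r5):fails  (c1,r7):fails  (c2,r2):fails  (c2,r4):fails  (c2,r5):fails  (c2,r6):fails  (c2,r7):fails  (c3,r8):fails  (c4,r2):fails  (c4,r7):fails
Scope holds for no restrictor pair, so the sentence is true.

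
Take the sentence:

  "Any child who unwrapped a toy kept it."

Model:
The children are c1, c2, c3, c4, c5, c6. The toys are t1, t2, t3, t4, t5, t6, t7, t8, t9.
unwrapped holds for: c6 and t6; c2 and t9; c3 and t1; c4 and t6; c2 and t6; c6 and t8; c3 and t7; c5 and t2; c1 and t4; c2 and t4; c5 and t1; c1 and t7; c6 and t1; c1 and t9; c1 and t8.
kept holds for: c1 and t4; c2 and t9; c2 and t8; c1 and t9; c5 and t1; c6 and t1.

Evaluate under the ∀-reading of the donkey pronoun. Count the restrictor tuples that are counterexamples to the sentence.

10

"it" takes "a toy" as antecedent — a donkey pronoun bound across the clause boundary.
Strong reading: for every (c,t) with unwrapped(c,t), kept(c,t).
Restrictor pairs: (c1,t4) ✓  (c1,t7) ✗  (c1,t8) ✗  (c1,t9) ✓  (c2,t4) ✗  (c2,t6) ✗  (c2,t9) ✓  (c3,t1) ✗  (c3,t7) ✗  (c4,t6) ✗  (c5,t1) ✓  (c5,t2) ✗  (c6,t1) ✓  (c6,t6) ✗  (c6,t8) ✗
Counterexamples (restrictor pairs failing the scope): 10.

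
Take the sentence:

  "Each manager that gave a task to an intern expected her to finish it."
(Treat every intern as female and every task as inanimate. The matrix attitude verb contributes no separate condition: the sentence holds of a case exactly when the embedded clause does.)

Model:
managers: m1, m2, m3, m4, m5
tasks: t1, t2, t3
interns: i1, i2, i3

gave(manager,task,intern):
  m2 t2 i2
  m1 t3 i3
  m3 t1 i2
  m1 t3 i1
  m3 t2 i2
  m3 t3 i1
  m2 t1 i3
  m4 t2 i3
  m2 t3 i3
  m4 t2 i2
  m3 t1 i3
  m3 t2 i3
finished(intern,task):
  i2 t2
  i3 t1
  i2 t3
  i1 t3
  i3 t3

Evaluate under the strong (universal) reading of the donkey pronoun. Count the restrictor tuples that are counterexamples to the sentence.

3

"her" takes "an intern" as antecedent and "it" takes "a task"; both are donkey pronouns co-varying with the restrictor.
Strong reading: for every (m,t,i) with gave(m,t,i), finished(i,t).
Restrictor triples: (m1,t3,i1)→finished(i1,t3) ✓  (m1,t3,i3)→finished(i3,t3) ✓  (m2,t1,i3)→finished(i3,t1) ✓  (m2,t2,i2)→finished(i2,t2) ✓  (m2,t3,i3)→finished(i3,t3) ✓  (m3,t1,i2)→finished(i2,t1) ✗  (m3,t1,i3)→finished(i3,t1) ✓  (m3,t2,i2)→finished(i2,t2) ✓  (m3,t2,i3)→finished(i3,t2) ✗  (m3,t3,i1)→finished(i1,t3) ✓  (m4,t2,i2)→finished(i2,t2) ✓  (m4,t2,i3)→finished(i3,t2) ✗
Counterexamples (restrictor triples failing the scope): 3.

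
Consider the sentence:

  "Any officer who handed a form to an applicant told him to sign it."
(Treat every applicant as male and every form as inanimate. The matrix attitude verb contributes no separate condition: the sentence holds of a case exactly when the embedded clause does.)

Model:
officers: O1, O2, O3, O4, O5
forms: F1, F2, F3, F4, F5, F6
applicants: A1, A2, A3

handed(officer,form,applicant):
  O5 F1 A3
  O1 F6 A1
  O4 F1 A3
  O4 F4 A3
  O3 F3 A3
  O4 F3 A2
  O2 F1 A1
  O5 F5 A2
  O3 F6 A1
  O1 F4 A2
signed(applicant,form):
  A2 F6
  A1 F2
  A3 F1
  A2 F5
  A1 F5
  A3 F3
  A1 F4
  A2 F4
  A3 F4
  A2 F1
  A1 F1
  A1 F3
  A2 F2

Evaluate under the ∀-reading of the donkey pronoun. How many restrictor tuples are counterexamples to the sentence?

3

"him" takes "an applicant" as antecedent and "it" takes "a form"; both are donkey pronouns co-varying with the restrictor.
Strong reading: for every (o,f,a) with handed(o,f,a), signed(a,f).
Restrictor triples: (O1,F4,A2)→signed(A2,F4) ✓  (O1,F6,A1)→signed(A1,F6) ✗  (O2,F1,A1)→signed(A1,F1) ✓  (O3,F3,A3)→signed(A3,F3) ✓  (O3,F6,A1)→signed(A1,F6) ✗  (O4,F1,A3)→signed(A3,F1) ✓  (O4,F3,A2)→signed(A2,F3) ✗  (O4,F4,A3)→signed(A3,F4) ✓  (O5,F1,A3)→signed(A3,F1) ✓  (O5,F5,A2)→signed(A2,F5) ✓
Counterexamples (restrictor triples failing the scope): 3.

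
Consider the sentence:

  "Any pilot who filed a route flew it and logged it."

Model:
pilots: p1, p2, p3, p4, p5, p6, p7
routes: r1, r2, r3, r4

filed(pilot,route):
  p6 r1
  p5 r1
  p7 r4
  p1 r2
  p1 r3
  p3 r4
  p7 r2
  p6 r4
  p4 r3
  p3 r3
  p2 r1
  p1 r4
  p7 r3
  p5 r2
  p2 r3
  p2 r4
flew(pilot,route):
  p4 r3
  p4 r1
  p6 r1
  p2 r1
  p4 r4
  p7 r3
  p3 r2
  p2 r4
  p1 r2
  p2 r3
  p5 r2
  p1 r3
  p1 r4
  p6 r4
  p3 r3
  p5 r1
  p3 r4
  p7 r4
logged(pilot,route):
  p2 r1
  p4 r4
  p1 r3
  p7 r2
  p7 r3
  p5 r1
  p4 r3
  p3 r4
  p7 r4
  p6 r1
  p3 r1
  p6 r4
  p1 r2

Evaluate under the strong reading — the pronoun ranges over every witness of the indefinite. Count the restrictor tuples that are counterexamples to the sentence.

"it" takes "a route" as antecedent — a donkey pronoun bound across the clause boundary.
Strong reading: for every (p,r) with filed(p,r), flew(p,r) ∧ logged(p,r).
Restrictor pairs: (p1,r2) ✓  (p1,r3) ✓  (p1,r4) ✗  (p2,r1) ✓  (p2,r3) ✗  (p2,r4) ✗  (p3,r3) ✗  (p3,r4) ✓  (p4,r3) ✓  (p5,r1) ✓  (p5,r2) ✗  (p6,r1) ✓  (p6,r4) ✓  (p7,r2) ✗  (p7,r3) ✓  (p7,r4) ✓
Counterexamples (restrictor pairs failing the scope): 6.

6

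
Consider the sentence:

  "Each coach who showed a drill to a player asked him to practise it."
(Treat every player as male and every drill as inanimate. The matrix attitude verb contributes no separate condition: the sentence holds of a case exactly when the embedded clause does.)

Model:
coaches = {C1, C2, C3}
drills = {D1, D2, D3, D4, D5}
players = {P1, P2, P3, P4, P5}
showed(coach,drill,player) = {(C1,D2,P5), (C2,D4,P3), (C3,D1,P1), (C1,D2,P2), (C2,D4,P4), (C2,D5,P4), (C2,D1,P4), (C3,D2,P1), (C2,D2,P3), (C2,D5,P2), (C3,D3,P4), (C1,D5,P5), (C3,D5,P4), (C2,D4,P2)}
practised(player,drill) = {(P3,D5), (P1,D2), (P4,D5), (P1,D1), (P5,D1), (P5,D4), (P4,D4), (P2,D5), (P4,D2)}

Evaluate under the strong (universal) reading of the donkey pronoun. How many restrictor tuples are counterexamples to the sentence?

"him" takes "a player" as antecedent and "it" takes "a drill"; both are donkey pronouns co-varying with the restrictor.
Strong reading: for every (c,d,p) with showed(c,d,p), practised(p,d).
Restrictor triples: (C1,D2,P2)→practised(P2,D2) ✗  (C1,D2,P5)→practised(P5,D2) ✗  (C1,D5,P5)→practised(P5,D5) ✗  (C2,D1,P4)→practised(P4,D1) ✗  (C2,D2,P3)→practised(P3,D2) ✗  (C2,D4,P2)→practised(P2,D4) ✗  (C2,D4,P3)→practised(P3,D4) ✗  (C2,D4,P4)→practised(P4,D4) ✓  (C2,D5,P2)→practised(P2,D5) ✓  (C2,D5,P4)→practised(P4,D5) ✓  (C3,D1,P1)→practised(P1,D1) ✓  (C3,D2,P1)→practised(P1,D2) ✓  (C3,D3,P4)→practised(P4,D3) ✗  (C3,D5,P4)→practised(P4,D5) ✓
Counterexamples (restrictor triples failing the scope): 8.

8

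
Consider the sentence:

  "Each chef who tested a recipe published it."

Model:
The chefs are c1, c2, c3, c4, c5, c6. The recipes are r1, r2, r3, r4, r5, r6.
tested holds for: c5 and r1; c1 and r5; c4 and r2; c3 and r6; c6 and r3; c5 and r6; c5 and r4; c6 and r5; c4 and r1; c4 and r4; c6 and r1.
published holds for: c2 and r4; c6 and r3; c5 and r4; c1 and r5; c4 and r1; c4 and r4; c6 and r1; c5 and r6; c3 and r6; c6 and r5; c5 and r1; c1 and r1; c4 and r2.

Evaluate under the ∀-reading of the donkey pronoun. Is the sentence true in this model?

"it" takes "a recipe" as antecedent — a donkey pronoun bound across the clause boundary.
Strong reading: for every (c,r) with tested(c,r), published(c,r).
Restrictor pairs: (c1,r5) ✓  (c3,r6) ✓  (c4,r1) ✓  (c4,r2) ✓  (c4,r4) ✓  (c5,r1) ✓  (c5,r4) ✓  (c5,r6) ✓  (c6,r1) ✓  (c6,r3) ✓  (c6,r5) ✓
Every restrictor pair satisfies the scope.

True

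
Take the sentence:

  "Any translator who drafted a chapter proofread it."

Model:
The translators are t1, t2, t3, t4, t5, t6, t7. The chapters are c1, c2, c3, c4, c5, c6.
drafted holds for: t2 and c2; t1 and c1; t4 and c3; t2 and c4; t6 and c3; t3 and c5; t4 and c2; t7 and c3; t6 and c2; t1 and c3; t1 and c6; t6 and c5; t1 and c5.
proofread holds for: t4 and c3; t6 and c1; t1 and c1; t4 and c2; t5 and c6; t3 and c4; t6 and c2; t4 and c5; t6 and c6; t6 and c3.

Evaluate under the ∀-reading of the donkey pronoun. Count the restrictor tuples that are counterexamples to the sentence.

8

"it" takes "a chapter" as antecedent — a donkey pronoun bound across the clause boundary.
Strong reading: for every (t,c) with drafted(t,c), proofread(t,c).
Restrictor pairs: (t1,c1) ✓  (t1,c3) ✗  (t1,c5) ✗  (t1,c6) ✗  (t2,c2) ✗  (t2,c4) ✗  (t3,c5) ✗  (t4,c2) ✓  (t4,c3) ✓  (t6,c2) ✓  (t6,c3) ✓  (t6,c5) ✗  (t7,c3) ✗
Counterexamples (restrictor pairs failing the scope): 8.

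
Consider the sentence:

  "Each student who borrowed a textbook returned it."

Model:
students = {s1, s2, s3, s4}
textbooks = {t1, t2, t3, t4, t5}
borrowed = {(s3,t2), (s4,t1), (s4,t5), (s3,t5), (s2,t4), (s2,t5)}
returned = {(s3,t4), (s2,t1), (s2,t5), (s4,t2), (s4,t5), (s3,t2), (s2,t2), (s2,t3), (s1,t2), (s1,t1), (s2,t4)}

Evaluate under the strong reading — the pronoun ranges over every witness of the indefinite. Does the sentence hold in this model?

"it" takes "a textbook" as antecedent — a donkey pronoun bound across the clause boundary.
Strong reading: for every (s,t) with borrowed(s,t), returned(s,t).
Restrictor pairs: (s2,t4) ✓  (s2,t5) ✓  (s3,t2) ✓  (s3,t5) ✗  (s4,t1) ✗  (s4,t5) ✓
Counterexample: (s3,t5) is in borrowed but fails the scope.

False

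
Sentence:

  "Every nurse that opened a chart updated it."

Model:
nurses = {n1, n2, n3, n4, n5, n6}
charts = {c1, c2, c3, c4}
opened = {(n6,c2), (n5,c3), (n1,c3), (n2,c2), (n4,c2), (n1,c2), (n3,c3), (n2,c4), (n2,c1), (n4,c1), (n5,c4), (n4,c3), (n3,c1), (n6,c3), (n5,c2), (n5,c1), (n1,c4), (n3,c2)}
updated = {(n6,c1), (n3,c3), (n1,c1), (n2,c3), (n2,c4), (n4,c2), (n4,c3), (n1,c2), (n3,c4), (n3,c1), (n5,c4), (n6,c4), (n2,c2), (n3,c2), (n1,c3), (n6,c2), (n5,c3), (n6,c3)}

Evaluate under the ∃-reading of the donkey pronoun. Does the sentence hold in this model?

True

"it" takes "a chart" as antecedent — a donkey pronoun bound across the clause boundary.
Weak reading: every nurse n with some opened-chart has at least one opened-chart c such that updated(n,c).
Per nurse: n1:✓  n2:✓  n3:✓  n4:✓  n5:✓  n6:✓
Every nurse in the restrictor has a witness.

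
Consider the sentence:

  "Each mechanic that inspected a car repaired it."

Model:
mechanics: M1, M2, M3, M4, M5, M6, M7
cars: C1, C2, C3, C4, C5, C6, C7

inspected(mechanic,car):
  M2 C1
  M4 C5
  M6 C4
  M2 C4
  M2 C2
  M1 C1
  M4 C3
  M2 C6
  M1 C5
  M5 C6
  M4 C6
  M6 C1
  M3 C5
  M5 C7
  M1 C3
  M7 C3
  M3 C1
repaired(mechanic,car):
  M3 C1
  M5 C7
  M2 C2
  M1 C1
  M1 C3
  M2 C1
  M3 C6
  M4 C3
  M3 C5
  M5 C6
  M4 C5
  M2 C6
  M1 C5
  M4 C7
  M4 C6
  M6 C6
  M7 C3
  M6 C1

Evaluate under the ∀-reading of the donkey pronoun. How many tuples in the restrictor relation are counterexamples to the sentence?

2

"it" takes "a car" as antecedent — a donkey pronoun bound across the clause boundary.
Strong reading: for every (m,c) with inspected(m,c), repaired(m,c).
Restrictor pairs: (M1,C1) ✓  (M1,C3) ✓  (M1,C5) ✓  (M2,C1) ✓  (M2,C2) ✓  (M2,C4) ✗  (M2,C6) ✓  (M3,C1) ✓  (M3,C5) ✓  (M4,C3) ✓  (M4,C5) ✓  (M4,C6) ✓  (M5,C6) ✓  (M5,C7) ✓  (M6,C1) ✓  (M6,C4) ✗  (M7,C3) ✓
Counterexamples (restrictor pairs failing the scope): 2.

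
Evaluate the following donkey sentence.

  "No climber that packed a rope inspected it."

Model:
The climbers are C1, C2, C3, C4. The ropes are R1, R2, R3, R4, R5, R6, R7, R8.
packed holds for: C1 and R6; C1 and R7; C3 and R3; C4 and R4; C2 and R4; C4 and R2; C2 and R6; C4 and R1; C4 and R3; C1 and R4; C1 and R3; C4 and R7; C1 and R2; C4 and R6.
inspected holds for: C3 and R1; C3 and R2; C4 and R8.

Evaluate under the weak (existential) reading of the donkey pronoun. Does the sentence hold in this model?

"it" takes "a rope" as antecedent — a donkey pronoun bound across the clause boundary.
Truth condition: for no (c,r) with packed(c,r) does inspected(c,r) hold.
Restrictor pairs — does the scope hold? (C1,R2):fails  (C1,R3):fails  (C1,R4):fails  (C1,R6):fails  (C1,R7):fails  (C2,R4):fails  (C2,R6):fails  (C3,R3):fails  (C4,R1):fails  (C4,R2):fails  (C4,R3):fails  (C4,R4):fails  (C4,R6):fails  (C4,R7):fails
Scope holds for no restrictor pair, so the sentence is true.

True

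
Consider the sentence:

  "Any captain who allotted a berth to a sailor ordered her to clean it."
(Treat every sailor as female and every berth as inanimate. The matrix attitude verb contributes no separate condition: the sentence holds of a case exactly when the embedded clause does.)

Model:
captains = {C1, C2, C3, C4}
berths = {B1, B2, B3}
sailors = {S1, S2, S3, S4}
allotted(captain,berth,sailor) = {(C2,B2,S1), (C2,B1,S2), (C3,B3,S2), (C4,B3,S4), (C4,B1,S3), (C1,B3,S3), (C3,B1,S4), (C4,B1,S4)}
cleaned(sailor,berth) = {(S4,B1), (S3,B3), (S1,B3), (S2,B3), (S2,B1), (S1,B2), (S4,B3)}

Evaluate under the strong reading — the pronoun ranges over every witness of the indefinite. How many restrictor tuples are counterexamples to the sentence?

"her" takes "a sailor" as antecedent and "it" takes "a berth"; both are donkey pronouns co-varying with the restrictor.
Strong reading: for every (c,b,s) with allotted(c,b,s), cleaned(s,b).
Restrictor triples: (C1,B3,S3)→cleaned(S3,B3) ✓  (C2,B1,S2)→cleaned(S2,B1) ✓  (C2,B2,S1)→cleaned(S1,B2) ✓  (C3,B1,S4)→cleaned(S4,B1) ✓  (C3,B3,S2)→cleaned(S2,B3) ✓  (C4,B1,S3)→cleaned(S3,B1) ✗  (C4,B1,S4)→cleaned(S4,B1) ✓  (C4,B3,S4)→cleaned(S4,B3) ✓
Counterexamples (restrictor triples failing the scope): 1.

1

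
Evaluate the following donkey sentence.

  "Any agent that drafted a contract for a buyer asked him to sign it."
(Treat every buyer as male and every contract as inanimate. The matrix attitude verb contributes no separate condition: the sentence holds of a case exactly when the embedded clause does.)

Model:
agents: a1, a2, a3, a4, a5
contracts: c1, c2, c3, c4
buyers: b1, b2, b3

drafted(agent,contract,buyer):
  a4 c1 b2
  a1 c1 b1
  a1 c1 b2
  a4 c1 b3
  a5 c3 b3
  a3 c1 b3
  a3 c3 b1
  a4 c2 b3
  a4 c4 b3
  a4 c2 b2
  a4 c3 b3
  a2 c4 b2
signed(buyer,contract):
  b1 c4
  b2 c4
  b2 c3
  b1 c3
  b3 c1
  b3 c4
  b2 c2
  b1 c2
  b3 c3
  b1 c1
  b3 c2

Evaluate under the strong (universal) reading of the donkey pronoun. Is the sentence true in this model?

"him" takes "a buyer" as antecedent and "it" takes "a contract"; both are donkey pronouns co-varying with the restrictor.
Strong reading: for every (a,c,b) with drafted(a,c,b), signed(b,c).
Restrictor triples: (a1,c1,b1)→signed(b1,c1) ✓  (a1,c1,b2)→signed(b2,c1) ✗  (a2,c4,b2)→signed(b2,c4) ✓  (a3,c1,b3)→signed(b3,c1) ✓  (a3,c3,b1)→signed(b1,c3) ✓  (a4,c1,b2)→signed(b2,c1) ✗  (a4,c1,b3)→signed(b3,c1) ✓  (a4,c2,b2)→signed(b2,c2) ✓  (a4,c2,b3)→signed(b3,c2) ✓  (a4,c3,b3)→signed(b3,c3) ✓  (a4,c4,b3)→signed(b3,c4) ✓  (a5,c3,b3)→signed(b3,c3) ✓
Counterexample: (a1,c1,b2) — signed(b2,c1) does not hold.

False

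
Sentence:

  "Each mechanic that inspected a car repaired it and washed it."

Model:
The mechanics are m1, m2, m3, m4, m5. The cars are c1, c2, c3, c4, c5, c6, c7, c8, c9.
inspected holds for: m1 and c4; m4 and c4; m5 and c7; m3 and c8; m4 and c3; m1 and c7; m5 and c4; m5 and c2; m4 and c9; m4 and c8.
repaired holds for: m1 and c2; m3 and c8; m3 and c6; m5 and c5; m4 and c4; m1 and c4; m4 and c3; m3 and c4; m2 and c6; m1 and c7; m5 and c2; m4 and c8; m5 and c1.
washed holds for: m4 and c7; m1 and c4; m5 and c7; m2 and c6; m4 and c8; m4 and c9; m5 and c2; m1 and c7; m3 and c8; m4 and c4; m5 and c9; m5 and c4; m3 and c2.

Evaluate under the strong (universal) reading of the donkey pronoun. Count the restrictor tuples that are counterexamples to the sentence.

"it" takes "a car" as antecedent — a donkey pronoun bound across the clause boundary.
Strong reading: for every (m,c) with inspected(m,c), repaired(m,c) ∧ washed(m,c).
Restrictor pairs: (m1,c4) ✓  (m1,c7) ✓  (m3,c8) ✓  (m4,c3) ✗  (m4,c4) ✓  (m4,c8) ✓  (m4,c9) ✗  (m5,c2) ✓  (m5,c4) ✗  (m5,c7) ✗
Counterexamples (restrictor pairs failing the scope): 4.

4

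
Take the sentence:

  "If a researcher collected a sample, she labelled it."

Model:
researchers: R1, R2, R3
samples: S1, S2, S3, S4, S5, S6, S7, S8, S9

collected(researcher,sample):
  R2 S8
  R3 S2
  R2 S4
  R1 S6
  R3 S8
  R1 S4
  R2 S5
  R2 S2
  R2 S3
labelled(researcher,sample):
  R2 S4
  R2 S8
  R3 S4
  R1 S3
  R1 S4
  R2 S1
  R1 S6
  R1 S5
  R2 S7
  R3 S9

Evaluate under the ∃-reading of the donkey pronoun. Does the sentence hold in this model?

False

"it" takes "a sample" as antecedent — a donkey pronoun bound across the clause boundary.
Weak reading: every researcher r with some collected-sample has at least one collected-sample s such that labelled(r,s).
Per researcher: R1:✓  R2:✓  R3:✗
R3 has no witness among its collected-samples.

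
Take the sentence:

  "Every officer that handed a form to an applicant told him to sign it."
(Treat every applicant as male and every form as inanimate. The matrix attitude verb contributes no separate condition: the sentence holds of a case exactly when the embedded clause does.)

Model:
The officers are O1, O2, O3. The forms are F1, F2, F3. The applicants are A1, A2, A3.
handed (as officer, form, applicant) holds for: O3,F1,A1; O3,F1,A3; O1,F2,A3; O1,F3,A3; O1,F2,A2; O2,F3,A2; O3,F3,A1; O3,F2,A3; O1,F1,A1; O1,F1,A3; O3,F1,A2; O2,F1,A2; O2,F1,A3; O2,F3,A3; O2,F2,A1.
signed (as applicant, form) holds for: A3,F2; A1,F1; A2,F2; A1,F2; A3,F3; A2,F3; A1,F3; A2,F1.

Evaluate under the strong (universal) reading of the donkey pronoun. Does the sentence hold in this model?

False

"him" takes "an applicant" as antecedent and "it" takes "a form"; both are donkey pronouns co-varying with the restrictor.
Strong reading: for every (o,f,a) with handed(o,f,a), signed(a,f).
Restrictor triples: (O1,F1,A1)→signed(A1,F1) ✓  (O1,F1,A3)→signed(A3,F1) ✗  (O1,F2,A2)→signed(A2,F2) ✓  (O1,F2,A3)→signed(A3,F2) ✓  (O1,F3,A3)→signed(A3,F3) ✓  (O2,F1,A2)→signed(A2,F1) ✓  (O2,F1,A3)→signed(A3,F1) ✗  (O2,F2,A1)→signed(A1,F2) ✓  (O2,F3,A2)→signed(A2,F3) ✓  (O2,F3,A3)→signed(A3,F3) ✓  (O3,F1,A1)→signed(A1,F1) ✓  (O3,F1,A2)→signed(A2,F1) ✓  (O3,F1,A3)→signed(A3,F1) ✗  (O3,F2,A3)→signed(A3,F2) ✓  (O3,F3,A1)→signed(A1,F3) ✓
Counterexample: (O1,F1,A3) — signed(A3,F1) does not hold.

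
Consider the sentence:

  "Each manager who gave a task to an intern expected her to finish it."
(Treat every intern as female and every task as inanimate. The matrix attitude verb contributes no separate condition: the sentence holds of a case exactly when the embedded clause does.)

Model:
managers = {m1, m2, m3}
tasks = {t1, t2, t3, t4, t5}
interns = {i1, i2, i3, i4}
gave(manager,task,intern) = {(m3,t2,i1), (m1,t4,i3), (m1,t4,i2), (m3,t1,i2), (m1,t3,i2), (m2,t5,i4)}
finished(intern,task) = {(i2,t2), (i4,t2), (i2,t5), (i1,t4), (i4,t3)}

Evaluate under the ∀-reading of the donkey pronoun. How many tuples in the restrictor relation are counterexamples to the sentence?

"her" takes "an intern" as antecedent and "it" takes "a task"; both are donkey pronouns co-varying with the restrictor.
Strong reading: for every (m,t,i) with gave(m,t,i), finished(i,t).
Restrictor triples: (m1,t3,i2)→finished(i2,t3) ✗  (m1,t4,i2)→finished(i2,t4) ✗  (m1,t4,i3)→finished(i3,t4) ✗  (m2,t5,i4)→finished(i4,t5) ✗  (m3,t1,i2)→finished(i2,t1) ✗  (m3,t2,i1)→finished(i1,t2) ✗
Counterexamples (restrictor triples failing the scope): 6.

6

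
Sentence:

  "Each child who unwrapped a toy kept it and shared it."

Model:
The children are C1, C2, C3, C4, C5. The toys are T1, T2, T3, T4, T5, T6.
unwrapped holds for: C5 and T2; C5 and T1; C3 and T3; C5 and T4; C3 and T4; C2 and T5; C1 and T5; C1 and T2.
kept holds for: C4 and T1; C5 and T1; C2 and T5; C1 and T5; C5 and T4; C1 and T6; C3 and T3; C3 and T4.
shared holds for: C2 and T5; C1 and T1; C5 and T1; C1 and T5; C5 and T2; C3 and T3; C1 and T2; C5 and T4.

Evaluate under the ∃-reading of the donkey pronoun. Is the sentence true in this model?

True

"it" takes "a toy" as antecedent — a donkey pronoun bound across the clause boundary.
Weak reading: every child c with some unwrapped-toy has at least one unwrapped-toy t such that kept(c,t) ∧ shared(c,t).
Per child: C1:✓  C2:✓  C3:✓  C5:✓
Every child in the restrictor has a witness.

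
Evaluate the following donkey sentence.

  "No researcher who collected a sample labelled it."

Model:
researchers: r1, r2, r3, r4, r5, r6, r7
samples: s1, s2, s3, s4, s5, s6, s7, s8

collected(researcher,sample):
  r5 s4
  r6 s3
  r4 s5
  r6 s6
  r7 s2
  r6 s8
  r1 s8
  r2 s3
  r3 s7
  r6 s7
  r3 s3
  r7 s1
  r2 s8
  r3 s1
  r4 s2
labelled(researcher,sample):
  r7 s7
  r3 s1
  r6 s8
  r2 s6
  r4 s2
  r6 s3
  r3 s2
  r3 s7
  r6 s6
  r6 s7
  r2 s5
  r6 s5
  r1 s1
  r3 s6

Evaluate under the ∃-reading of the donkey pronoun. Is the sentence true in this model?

False

"it" takes "a sample" as antecedent — a donkey pronoun bound across the clause boundary.
Truth condition: for no (r,s) with collected(r,s) does labelled(r,s) hold.
Restrictor pairs — does the scope hold? (r1,s8):fails  (r2,s3):fails  (r2,s8):fails  (r3,s1):holds  (r3,s3):fails  (r3,s7):holds  (r4,s2):holds  (r4,s5):fails  (r5,s4):fails  (r6,s3):holds  (r6,s6):holds  (r6,s7):holds  (r6,s8):holds  (r7,s1):fails  (r7,s2):fails
Scope holds for 7 pair(s), so the sentence is false.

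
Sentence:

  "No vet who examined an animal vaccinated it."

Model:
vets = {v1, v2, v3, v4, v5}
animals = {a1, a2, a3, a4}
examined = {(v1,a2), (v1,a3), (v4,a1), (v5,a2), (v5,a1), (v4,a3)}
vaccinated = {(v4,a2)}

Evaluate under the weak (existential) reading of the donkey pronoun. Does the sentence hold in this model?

"it" takes "an animal" as antecedent — a donkey pronoun bound across the clause boundary.
Truth condition: for no (v,a) with examined(v,a) does vaccinated(v,a) hold.
Restrictor pairs — does the scope hold? (v1,a2):fails  (v1,a3):fails  (v4,a1):fails  (v4,a3):fails  (v5,a1):fails  (v5,a2):fails
Scope holds for no restrictor pair, so the sentence is true.

True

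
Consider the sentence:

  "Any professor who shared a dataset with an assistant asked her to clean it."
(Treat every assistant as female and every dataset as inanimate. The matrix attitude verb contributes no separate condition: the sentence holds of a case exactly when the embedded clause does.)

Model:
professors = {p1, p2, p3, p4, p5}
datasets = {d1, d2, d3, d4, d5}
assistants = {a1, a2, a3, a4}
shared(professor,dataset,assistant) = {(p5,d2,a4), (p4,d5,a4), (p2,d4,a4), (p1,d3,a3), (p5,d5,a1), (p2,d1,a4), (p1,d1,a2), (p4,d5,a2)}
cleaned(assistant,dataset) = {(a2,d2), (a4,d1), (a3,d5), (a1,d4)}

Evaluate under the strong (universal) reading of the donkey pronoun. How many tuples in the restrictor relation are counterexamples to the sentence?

7

"her" takes "an assistant" as antecedent and "it" takes "a dataset"; both are donkey pronouns co-varying with the restrictor.
Strong reading: for every (p,d,a) with shared(p,d,a), cleaned(a,d).
Restrictor triples: (p1,d1,a2)→cleaned(a2,d1) ✗  (p1,d3,a3)→cleaned(a3,d3) ✗  (p2,d1,a4)→cleaned(a4,d1) ✓  (p2,d4,a4)→cleaned(a4,d4) ✗  (p4,d5,a2)→cleaned(a2,d5) ✗  (p4,d5,a4)→cleaned(a4,d5) ✗  (p5,d2,a4)→cleaned(a4,d2) ✗  (p5,d5,a1)→cleaned(a1,d5) ✗
Counterexamples (restrictor triples failing the scope): 7.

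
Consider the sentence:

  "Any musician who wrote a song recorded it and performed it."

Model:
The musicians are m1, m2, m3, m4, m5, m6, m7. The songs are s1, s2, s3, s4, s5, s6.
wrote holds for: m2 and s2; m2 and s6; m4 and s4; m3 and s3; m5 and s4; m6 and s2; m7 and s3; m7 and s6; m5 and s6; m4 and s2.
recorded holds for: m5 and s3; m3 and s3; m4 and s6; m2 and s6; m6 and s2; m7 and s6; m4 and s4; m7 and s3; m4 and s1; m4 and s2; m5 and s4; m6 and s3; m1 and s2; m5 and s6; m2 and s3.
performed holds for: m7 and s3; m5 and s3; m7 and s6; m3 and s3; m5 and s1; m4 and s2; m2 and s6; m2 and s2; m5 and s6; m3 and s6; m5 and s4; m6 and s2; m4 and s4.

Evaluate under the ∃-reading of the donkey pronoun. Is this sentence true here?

"it" takes "a song" as antecedent — a donkey pronoun bound across the clause boundary.
Weak reading: every musician m with some wrote-song has at least one wrote-song s such that recorded(m,s) ∧ performed(m,s).
Per musician: m2:✓  m3:✓  m4:✓  m5:✓  m6:✓  m7:✓
Every musician in the restrictor has a witness.

True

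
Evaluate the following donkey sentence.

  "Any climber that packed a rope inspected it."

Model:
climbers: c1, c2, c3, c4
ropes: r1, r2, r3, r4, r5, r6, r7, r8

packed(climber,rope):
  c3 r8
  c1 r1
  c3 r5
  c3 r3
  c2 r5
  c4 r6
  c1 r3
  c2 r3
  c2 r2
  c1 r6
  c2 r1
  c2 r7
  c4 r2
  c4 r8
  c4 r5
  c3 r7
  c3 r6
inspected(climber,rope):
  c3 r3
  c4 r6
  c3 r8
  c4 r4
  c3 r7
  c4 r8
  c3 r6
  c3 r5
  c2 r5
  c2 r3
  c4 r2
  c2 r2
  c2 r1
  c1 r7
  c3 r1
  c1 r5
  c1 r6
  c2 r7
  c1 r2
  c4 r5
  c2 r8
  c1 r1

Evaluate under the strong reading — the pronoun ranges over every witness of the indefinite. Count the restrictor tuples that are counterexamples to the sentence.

1

"it" takes "a rope" as antecedent — a donkey pronoun bound across the clause boundary.
Strong reading: for every (c,r) with packed(c,r), inspected(c,r).
Restrictor pairs: (c1,r1) ✓  (c1,r3) ✗  (c1,r6) ✓  (c2,r1) ✓  (c2,r2) ✓  (c2,r3) ✓  (c2,r5) ✓  (c2,r7) ✓  (c3,r3) ✓  (c3,r5) ✓  (c3,r6) ✓  (c3,r7) ✓  (c3,r8) ✓  (c4,r2) ✓  (c4,r5) ✓  (c4,r6) ✓  (c4,r8) ✓
Counterexamples (restrictor pairs failing the scope): 1.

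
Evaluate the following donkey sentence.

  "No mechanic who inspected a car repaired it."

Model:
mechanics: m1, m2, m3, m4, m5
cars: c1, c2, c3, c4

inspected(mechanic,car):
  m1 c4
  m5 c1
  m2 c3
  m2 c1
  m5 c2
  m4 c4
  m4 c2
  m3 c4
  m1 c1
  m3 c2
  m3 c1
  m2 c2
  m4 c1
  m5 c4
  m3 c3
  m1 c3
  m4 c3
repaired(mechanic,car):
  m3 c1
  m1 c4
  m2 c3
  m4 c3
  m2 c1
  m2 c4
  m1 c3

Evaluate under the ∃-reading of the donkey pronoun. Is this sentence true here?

False

"it" takes "a car" as antecedent — a donkey pronoun bound across the clause boundary.
Truth condition: for no (m,c) with inspected(m,c) does repaired(m,c) hold.
Restrictor pairs — does the scope hold? (m1,c1):fails  (m1,c3):holds  (m1,c4):holds  (m2,c1):holds  (m2,c2):fails  (m2,c3):holds  (m3,c1):holds  (m3,c2):fails  (m3,c3):fails  (m3,c4):fails  (m4,c1):fails  (m4,c2):fails  (m4,c3):holds  (m4,c4):fails  (m5,c1):fails  (m5,c2):fails  (m5,c4):fails
Scope holds for 6 pair(s), so the sentence is false.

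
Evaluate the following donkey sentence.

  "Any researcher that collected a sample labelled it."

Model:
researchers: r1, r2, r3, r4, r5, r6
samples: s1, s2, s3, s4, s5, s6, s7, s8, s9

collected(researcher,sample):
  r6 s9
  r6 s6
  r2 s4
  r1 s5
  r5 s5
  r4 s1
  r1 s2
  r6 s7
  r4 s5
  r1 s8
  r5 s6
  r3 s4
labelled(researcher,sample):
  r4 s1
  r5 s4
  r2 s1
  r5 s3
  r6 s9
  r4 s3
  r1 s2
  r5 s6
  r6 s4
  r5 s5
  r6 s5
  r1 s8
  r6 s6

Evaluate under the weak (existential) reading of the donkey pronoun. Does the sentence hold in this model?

False

"it" takes "a sample" as antecedent — a donkey pronoun bound across the clause boundary.
Weak reading: every researcher r with some collected-sample has at least one collected-sample s such that labelled(r,s).
Per researcher: r1:✓  r2:✗  r3:✗  r4:✓  r5:✓  r6:✓
r2 has no witness among its collected-samples.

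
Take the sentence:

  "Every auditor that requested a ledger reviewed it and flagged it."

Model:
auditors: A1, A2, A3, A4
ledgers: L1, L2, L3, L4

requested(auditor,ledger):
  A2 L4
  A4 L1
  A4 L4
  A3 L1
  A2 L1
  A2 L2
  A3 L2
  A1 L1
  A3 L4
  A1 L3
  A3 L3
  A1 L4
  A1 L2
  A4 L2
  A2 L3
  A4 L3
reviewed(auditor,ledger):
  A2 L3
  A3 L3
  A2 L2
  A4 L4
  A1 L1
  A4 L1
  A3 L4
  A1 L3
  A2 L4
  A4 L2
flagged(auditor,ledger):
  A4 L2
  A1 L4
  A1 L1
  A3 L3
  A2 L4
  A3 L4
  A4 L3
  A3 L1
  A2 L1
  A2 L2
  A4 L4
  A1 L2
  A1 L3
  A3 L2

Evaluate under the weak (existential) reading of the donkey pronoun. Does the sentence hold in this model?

"it" takes "a ledger" as antecedent — a donkey pronoun bound across the clause boundary.
Weak reading: every auditor a with some requested-ledger has at least one requested-ledger l such that reviewed(a,l) ∧ flagged(a,l).
Per auditor: A1:✓  A2:✓  A3:✓  A4:✓
Every auditor in the restrictor has a witness.

True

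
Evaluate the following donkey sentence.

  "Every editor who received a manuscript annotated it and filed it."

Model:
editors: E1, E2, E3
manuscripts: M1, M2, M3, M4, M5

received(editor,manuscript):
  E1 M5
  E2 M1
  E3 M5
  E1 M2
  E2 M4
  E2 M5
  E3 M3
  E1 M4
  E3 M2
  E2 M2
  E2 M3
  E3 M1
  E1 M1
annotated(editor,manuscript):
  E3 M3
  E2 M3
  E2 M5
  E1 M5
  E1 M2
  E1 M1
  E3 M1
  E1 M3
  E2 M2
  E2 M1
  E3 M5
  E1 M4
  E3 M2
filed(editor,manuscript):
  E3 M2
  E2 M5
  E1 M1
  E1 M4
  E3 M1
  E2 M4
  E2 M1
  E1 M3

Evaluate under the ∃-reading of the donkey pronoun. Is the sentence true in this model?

"it" takes "a manuscript" as antecedent — a donkey pronoun bound across the clause boundary.
Weak reading: every editor e with some received-manuscript has at least one received-manuscript m such that annotated(e,m) ∧ filed(e,m).
Per editor: E1:✓  E2:✓  E3:✓
Every editor in the restrictor has a witness.

True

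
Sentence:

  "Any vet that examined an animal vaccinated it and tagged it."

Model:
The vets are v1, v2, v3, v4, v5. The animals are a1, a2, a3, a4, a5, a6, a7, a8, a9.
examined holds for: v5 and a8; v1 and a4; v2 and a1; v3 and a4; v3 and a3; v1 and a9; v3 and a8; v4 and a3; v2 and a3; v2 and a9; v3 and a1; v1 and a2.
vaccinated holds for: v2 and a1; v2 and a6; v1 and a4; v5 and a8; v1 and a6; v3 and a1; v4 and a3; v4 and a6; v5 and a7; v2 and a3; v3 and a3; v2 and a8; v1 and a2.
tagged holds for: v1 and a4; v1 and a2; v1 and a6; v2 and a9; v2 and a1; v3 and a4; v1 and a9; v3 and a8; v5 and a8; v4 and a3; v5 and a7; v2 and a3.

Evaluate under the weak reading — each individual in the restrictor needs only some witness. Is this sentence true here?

False

"it" takes "an animal" as antecedent — a donkey pronoun bound across the clause boundary.
Weak reading: every vet v with some examined-animal has at least one examined-animal a such that vaccinated(v,a) ∧ tagged(v,a).
Per vet: v1:✓  v2:✓  v3:✗  v4:✓  v5:✓
v3 has no witness among its examined-animals.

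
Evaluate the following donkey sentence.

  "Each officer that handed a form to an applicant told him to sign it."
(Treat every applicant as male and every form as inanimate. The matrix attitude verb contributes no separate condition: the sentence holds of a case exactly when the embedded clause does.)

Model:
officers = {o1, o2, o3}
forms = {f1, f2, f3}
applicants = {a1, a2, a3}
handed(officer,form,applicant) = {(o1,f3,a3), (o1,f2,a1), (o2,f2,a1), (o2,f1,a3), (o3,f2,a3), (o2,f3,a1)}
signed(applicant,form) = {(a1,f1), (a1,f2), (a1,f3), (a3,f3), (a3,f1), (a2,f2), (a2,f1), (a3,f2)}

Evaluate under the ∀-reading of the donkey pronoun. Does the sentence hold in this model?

True

"him" takes "an applicant" as antecedent and "it" takes "a form"; both are donkey pronouns co-varying with the restrictor.
Strong reading: for every (o,f,a) with handed(o,f,a), signed(a,f).
Restrictor triples: (o1,f2,a1)→signed(a1,f2) ✓  (o1,f3,a3)→signed(a3,f3) ✓  (o2,f1,a3)→signed(a3,f1) ✓  (o2,f2,a1)→signed(a1,f2) ✓  (o2,f3,a1)→signed(a1,f3) ✓  (o3,f2,a3)→signed(a3,f2) ✓
Every restrictor triple satisfies the scope.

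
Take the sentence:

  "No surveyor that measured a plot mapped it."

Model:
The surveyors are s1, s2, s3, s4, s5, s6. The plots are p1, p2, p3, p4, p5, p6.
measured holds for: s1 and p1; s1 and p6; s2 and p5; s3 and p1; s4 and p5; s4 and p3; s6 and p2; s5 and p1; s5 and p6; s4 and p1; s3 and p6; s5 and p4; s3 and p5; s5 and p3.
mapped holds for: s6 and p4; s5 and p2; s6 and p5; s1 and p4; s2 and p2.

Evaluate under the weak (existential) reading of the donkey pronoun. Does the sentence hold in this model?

True

"it" takes "a plot" as antecedent — a donkey pronoun bound across the clause boundary.
Truth condition: for no (s,p) with measured(s,p) does mapped(s,p) hold.
Restrictor pairs — does the scope hold? (s1,p1):fails  (s1,p6):fails  (s2,p5):fails  (s3,p1):fails  (s3,p5):fails  (s3,p6):fails  (s4,p1):fails  (s4,p3):fails  (s4,p5):fails  (s5,p1):fails  (s5,p3):fails  (s5,p4):fails  (s5,p6):fails  (s6,p2):fails
Scope holds for no restrictor pair, so the sentence is true.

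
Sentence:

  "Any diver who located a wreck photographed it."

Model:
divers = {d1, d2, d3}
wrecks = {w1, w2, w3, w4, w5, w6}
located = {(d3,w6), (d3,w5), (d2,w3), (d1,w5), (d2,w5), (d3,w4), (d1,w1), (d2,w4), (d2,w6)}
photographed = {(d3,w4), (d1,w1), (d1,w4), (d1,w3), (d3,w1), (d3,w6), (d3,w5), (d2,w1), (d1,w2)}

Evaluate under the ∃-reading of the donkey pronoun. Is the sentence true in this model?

"it" takes "a wreck" as antecedent — a donkey pronoun bound across the clause boundary.
Weak reading: every diver d with some located-wreck has at least one located-wreck w such that photographed(d,w).
Per diver: d1:✓  d2:✗  d3:✓
d2 has no witness among its located-wrecks.

False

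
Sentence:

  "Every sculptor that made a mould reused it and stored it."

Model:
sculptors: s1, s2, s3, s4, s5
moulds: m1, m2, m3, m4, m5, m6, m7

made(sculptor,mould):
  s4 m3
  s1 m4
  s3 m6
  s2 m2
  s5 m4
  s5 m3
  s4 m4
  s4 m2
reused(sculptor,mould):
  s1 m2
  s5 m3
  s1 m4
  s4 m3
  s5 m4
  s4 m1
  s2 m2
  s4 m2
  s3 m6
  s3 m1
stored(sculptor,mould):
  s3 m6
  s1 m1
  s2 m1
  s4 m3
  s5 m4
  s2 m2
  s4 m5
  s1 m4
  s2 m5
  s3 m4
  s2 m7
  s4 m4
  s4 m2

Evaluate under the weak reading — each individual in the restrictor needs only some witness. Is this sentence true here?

True

"it" takes "a mould" as antecedent — a donkey pronoun bound across the clause boundary.
Weak reading: every sculptor s with some made-mould has at least one made-mould m such that reused(s,m) ∧ stored(s,m).
Per sculptor: s1:✓  s2:✓  s3:✓  s4:✓  s5:✓
Every sculptor in the restrictor has a witness.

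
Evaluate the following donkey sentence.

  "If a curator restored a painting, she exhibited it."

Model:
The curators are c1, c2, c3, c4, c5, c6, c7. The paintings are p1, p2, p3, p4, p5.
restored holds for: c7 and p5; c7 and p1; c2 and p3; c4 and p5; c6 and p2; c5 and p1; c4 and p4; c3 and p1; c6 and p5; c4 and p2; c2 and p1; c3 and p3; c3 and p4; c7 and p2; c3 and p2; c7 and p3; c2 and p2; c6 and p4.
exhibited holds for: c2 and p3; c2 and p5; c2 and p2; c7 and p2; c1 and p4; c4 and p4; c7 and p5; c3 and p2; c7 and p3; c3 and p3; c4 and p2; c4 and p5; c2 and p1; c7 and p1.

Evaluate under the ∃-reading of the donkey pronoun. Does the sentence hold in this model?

"it" takes "a painting" as antecedent — a donkey pronoun bound across the clause boundary.
Weak reading: every curator c with some restored-painting has at least one restored-painting p such that exhibited(c,p).
Per curator: c2:✓  c3:✓  c4:✓  c5:✗  c6:✗  c7:✓
c5 has no witness among its restored-paintings.

False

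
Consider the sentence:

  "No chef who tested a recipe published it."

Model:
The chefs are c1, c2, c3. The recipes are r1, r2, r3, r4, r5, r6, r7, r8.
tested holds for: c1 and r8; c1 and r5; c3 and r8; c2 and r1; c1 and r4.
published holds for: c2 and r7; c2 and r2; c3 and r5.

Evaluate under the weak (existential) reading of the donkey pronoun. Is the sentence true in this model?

"it" takes "a recipe" as antecedent — a donkey pronoun bound across the clause boundary.
Truth condition: for no (c,r) with tested(c,r) does published(c,r) hold.
Restrictor pairs — does the scope hold? (c1,r4):fails  (c1,r5):fails  (c1,r8):fails  (c2,r1):fails  (c3,r8):fails
Scope holds for no restrictor pair, so the sentence is true.

True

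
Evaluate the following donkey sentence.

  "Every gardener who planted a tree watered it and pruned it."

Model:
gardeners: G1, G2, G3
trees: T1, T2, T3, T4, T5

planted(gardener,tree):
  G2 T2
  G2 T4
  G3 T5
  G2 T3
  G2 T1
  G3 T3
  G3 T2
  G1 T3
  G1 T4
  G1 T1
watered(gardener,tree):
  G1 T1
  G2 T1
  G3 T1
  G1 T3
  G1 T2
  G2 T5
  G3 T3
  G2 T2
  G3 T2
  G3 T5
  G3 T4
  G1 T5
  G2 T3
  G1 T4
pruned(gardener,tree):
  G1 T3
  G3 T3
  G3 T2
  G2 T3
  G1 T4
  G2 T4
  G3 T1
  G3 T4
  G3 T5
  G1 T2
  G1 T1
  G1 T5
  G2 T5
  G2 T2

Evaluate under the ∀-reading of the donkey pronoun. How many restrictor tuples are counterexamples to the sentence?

2

"it" takes "a tree" as antecedent — a donkey pronoun bound across the clause boundary.
Strong reading: for every (g,t) with planted(g,t), watered(g,t) ∧ pruned(g,t).
Restrictor pairs: (G1,T1) ✓  (G1,T3) ✓  (G1,T4) ✓  (G2,T1) ✗  (G2,T2) ✓  (G2,T3) ✓  (G2,T4) ✗  (G3,T2) ✓  (G3,T3) ✓  (G3,T5) ✓
Counterexamples (restrictor pairs failing the scope): 2.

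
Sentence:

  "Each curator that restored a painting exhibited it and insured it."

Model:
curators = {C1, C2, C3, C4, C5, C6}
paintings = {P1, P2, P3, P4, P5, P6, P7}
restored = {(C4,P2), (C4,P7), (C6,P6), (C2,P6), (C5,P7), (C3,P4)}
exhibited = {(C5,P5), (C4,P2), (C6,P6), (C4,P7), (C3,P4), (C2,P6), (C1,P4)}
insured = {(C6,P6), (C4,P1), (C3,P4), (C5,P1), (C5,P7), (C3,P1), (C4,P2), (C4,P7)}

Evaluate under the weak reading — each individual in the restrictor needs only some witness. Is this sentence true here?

False

"it" takes "a painting" as antecedent — a donkey pronoun bound across the clause boundary.
Weak reading: every curator c with some restored-painting has at least one restored-painting p such that exhibited(c,p) ∧ insured(c,p).
Per curator: C2:✗  C3:✓  C4:✓  C5:✗  C6:✓
C2 has no witness among its restored-paintings.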